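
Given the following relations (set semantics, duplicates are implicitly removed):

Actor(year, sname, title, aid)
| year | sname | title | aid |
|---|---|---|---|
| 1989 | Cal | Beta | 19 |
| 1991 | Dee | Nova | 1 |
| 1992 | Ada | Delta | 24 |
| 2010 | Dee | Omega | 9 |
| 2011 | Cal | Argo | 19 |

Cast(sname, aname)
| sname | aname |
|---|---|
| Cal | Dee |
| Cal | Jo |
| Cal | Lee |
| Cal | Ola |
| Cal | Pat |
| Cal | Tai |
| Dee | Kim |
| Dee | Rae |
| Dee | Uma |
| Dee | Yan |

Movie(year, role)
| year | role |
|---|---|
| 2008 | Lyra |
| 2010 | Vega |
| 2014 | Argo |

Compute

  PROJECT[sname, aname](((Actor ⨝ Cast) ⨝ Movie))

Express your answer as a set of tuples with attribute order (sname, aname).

{(Dee, Kim), (Dee, Rae), (Dee, Uma), (Dee, Yan)}

Joining Actor and Cast on sname yields {(1989, Cal, Beta, 19, Dee), (1989, Cal, Beta, 19, Jo), (1989, Cal, Beta, 19, Lee), (1989, Cal, Beta, 19, Ola), (1989, Cal, Beta, 19, Pat), (1989, Cal, Beta, 19, Tai), (1991, Dee, Nova, 1, Kim), (1991, Dee, Nova, 1, Rae), (1991, Dee, Nova, 1, Uma), (1991, Dee, Nova, 1, Yan), (2010, Dee, Omega, 9, Kim), (2010, Dee, Omega, 9, Rae), (2010, Dee, Omega, 9, Uma), (2010, Dee, Omega, 9, Yan), (2011, Cal, Argo, 19, Dee), (2011, Cal, Argo, 19, Jo), (2011, Cal, Argo, 19, Lee), (2011, Cal, Argo, 19, Ola), (2011, Cal, Argo, 19, Pat), (2011, Cal, Argo, 19, Tai)}.
Joining (Actor ⨝ Cast) and Movie on year yields {(2010, Dee, Omega, 9, Kim, Vega), (2010, Dee, Omega, 9, Rae, Vega), (2010, Dee, Omega, 9, Uma, Vega), (2010, Dee, Omega, 9, Yan, Vega)}.
Keep only column(s) sname, aname: {(Dee, Kim), (Dee, Rae), (Dee, Uma), (Dee, Yan)}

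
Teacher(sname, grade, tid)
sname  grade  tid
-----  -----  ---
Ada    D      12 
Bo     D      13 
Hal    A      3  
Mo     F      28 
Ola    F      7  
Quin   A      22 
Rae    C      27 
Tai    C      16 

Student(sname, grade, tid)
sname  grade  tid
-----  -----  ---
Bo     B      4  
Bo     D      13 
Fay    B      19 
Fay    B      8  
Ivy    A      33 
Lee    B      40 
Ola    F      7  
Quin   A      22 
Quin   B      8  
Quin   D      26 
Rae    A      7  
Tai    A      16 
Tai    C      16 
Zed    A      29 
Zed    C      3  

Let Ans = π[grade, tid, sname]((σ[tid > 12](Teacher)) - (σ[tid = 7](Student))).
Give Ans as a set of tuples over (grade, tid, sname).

{(A, 22, Quin), (C, 16, Tai), (C, 27, Rae), (D, 13, Bo), (F, 28, Mo)}

σ[tid > 12]: keep tuples satisfying tid > 12 → {(Bo, D, 13), (Mo, F, 28), (Quin, A, 22), (Rae, C, 27), (Tai, C, 16)}
σ[tid = 7]: keep tuples satisfying tid = 7 → {(Ola, F, 7), (Rae, A, 7)}
Set difference of the two operands is {(Bo, D, 13), (Mo, F, 28), (Quin, A, 22), (Rae, C, 27), (Tai, C, 16)}.
π[grade, tid, sname]: project onto (grade, tid, sname) → {(A, 22, Quin), (C, 16, Tai), (C, 27, Rae), (D, 13, Bo), (F, 28, Mo)}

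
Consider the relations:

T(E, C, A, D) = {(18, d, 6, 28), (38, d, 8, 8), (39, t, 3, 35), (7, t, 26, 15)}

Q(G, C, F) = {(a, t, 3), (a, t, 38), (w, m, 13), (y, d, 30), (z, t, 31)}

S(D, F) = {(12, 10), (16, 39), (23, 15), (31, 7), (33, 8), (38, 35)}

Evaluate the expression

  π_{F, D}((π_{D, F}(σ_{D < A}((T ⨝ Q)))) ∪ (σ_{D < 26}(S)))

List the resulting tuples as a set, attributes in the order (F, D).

Joining T and Q on C yields {(18, d, 6, 28, y, 30), (38, d, 8, 8, y, 30), (39, t, 3, 35, a, 3), (39, t, 3, 35, a, 38), (39, t, 3, 35, z, 31), (7, t, 26, 15, a, 3), (7, t, 26, 15, a, 38), (7, t, 26, 15, z, 31)}.
Apply σ_{D < A}; surviving tuples: {(7, t, 26, 15, a, 3), (7, t, 26, 15, a, 38), (7, t, 26, 15, z, 31)}
π[D, F]: project onto (D, F) → {(15, 3), (15, 31), (15, 38)}
Apply σ_{D < 26}; surviving tuples: {(12, 10), (16, 39), (23, 15)}
Set union of the two operands is {(12, 10), (15, 3), (15, 31), (15, 38), (16, 39), (23, 15)}.
π[F, D]: project onto (F, D) → {(10, 12), (15, 23), (3, 15), (31, 15), (38, 15), (39, 16)}

{(10, 12), (15, 23), (3, 15), (31, 15), (38, 15), (39, 16)}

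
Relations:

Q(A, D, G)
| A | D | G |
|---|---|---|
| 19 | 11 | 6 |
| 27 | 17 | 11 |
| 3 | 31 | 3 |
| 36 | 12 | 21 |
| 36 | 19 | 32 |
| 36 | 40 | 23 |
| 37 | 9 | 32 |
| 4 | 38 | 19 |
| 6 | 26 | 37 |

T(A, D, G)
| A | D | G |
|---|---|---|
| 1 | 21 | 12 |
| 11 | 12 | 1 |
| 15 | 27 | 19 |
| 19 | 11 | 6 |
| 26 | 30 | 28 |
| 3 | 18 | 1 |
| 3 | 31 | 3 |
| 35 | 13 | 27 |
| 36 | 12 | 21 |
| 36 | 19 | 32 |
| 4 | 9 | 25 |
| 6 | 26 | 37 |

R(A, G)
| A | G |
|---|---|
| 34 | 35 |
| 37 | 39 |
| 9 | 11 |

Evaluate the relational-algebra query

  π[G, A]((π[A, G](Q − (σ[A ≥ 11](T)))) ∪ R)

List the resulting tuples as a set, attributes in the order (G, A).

Selection A ≥ 11: {(11, 12, 1), (15, 27, 19), (19, 11, 6), (26, 30, 28), (35, 13, 27), (36, 12, 21), (36, 19, 32)}
Difference: {(19, 11, 6), (27, 17, 11), (3, 31, 3), (36, 12, 21), (36, 19, 32), (36, 40, 23), (37, 9, 32), (4, 38, 19), (6, 26, 37)} with {(11, 12, 1), (15, 27, 19), (19, 11, 6), (26, 30, 28), (35, 13, 27), (36, 12, 21), (36, 19, 32)} → {(27, 17, 11), (3, 31, 3), (36, 40, 23), (37, 9, 32), (4, 38, 19), (6, 26, 37)}
π[A, G]: project onto (A, G) → {(27, 11), (3, 3), (36, 23), (37, 32), (4, 19), (6, 37)}
Union: {(27, 11), (3, 3), (36, 23), (37, 32), (4, 19), (6, 37)} with {(34, 35), (37, 39), (9, 11)} → {(27, 11), (3, 3), (34, 35), (36, 23), (37, 32), (37, 39), (4, 19), (6, 37), (9, 11)}
π[G, A]: project onto (G, A) → {(11, 27), (11, 9), (19, 4), (23, 36), (3, 3), (32, 37), (35, 34), (37, 6), (39, 37)}

{(11, 27), (11, 9), (19, 4), (23, 36), (3, 3), (32, 37), (35, 34), (37, 6), (39, 37)}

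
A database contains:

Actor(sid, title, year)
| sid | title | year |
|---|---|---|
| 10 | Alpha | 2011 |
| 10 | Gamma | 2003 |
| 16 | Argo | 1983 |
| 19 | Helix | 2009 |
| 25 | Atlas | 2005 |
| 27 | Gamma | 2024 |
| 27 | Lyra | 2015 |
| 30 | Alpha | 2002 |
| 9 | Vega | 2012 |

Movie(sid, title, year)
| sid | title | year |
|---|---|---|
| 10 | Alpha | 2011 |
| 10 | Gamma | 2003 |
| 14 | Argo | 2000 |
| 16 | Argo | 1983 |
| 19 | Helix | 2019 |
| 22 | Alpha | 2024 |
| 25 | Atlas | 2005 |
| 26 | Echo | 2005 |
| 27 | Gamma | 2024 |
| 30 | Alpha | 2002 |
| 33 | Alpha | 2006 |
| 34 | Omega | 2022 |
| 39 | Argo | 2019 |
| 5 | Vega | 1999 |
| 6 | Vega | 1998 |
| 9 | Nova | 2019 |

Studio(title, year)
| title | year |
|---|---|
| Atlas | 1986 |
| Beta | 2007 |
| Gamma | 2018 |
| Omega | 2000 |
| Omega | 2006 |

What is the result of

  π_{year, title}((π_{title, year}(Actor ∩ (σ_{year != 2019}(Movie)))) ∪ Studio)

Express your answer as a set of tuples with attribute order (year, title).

{(1983, Argo), (1986, Atlas), (2000, Omega), (2002, Alpha), (2003, Gamma), (2005, Atlas), (2006, Omega), (2007, Beta), (2011, Alpha), (2018, Gamma), (2024, Gamma)}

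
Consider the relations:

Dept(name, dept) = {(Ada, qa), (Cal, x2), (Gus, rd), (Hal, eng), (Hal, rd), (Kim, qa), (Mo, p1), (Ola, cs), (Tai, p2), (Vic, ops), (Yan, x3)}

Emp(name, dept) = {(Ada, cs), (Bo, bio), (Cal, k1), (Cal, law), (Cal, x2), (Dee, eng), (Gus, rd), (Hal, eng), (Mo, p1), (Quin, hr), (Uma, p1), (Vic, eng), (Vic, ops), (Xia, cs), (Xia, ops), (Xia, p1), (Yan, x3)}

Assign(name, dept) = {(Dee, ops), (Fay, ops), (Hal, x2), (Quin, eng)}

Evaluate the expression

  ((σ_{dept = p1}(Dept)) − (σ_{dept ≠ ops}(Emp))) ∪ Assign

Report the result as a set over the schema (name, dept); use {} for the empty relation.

{(Dee, ops), (Fay, ops), (Hal, x2), (Quin, eng)}

Selection dept = p1: {(Mo, p1)}
Selection dept ≠ ops: {(Ada, cs), (Bo, bio), (Cal, k1), (Cal, law), (Cal, x2), (Dee, eng), (Gus, rd), (Hal, eng), (Mo, p1), (Quin, hr), (Uma, p1), (Vic, eng), (Xia, cs), (Xia, p1), (Yan, x3)}
Taking the difference: {}
Taking the union: {(Dee, ops), (Fay, ops), (Hal, x2), (Quin, eng)}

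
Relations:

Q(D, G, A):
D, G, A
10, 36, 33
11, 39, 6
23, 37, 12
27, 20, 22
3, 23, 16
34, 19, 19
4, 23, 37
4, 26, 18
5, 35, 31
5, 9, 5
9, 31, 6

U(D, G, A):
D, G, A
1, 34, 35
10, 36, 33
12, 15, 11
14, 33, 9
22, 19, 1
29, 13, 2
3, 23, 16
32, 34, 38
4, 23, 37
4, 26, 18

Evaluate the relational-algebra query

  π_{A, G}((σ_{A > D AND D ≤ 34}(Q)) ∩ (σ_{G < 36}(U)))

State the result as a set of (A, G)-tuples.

{(16, 23), (18, 26), (37, 23)}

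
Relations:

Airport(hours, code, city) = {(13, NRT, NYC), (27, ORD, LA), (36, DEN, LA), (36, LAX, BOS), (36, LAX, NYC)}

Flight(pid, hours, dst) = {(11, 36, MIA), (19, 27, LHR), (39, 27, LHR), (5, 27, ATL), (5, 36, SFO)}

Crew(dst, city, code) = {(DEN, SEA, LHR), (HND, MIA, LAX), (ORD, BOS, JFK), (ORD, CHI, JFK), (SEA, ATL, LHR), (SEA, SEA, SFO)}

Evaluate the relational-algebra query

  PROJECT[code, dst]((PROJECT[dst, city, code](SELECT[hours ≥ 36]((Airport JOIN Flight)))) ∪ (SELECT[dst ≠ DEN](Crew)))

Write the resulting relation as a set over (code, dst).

{(DEN, MIA), (DEN, SFO), (JFK, ORD), (LAX, HND), (LAX, MIA), (LAX, SFO), (LHR, SEA), (SFO, SEA)}

Joining Airport and Flight on hours yields {(27, ORD, LA, 19, LHR), (27, ORD, LA, 39, LHR), (27, ORD, LA, 5, ATL), (36, DEN, LA, 11, MIA), (36, DEN, LA, 5, SFO), (36, LAX, BOS, 11, MIA), (36, LAX, BOS, 5, SFO), (36, LAX, NYC, 11, MIA), (36, LAX, NYC, 5, SFO)}.
Filtering on hours ≥ 36 leaves {(36, DEN, LA, 11, MIA), (36, DEN, LA, 5, SFO), (36, LAX, BOS, 11, MIA), (36, LAX, BOS, 5, SFO), (36, LAX, NYC, 11, MIA), (36, LAX, NYC, 5, SFO)}.
π[dst, city, code]: project onto (dst, city, code) → {(MIA, BOS, LAX), (MIA, LA, DEN), (MIA, NYC, LAX), (SFO, BOS, LAX), (SFO, LA, DEN), (SFO, NYC, LAX)}
Filtering on dst ≠ DEN leaves {(HND, MIA, LAX), (ORD, BOS, JFK), (ORD, CHI, JFK), (SEA, ATL, LHR), (SEA, SEA, SFO)}.
Taking the union: {(HND, MIA, LAX), (MIA, BOS, LAX), (MIA, LA, DEN), (MIA, NYC, LAX), (ORD, BOS, JFK), (ORD, CHI, JFK), (SEA, ATL, LHR), (SEA, SEA, SFO), (SFO, BOS, LAX), (SFO, LA, DEN), (SFO, NYC, LAX)}
π[code, dst]: project onto (code, dst) (3 duplicate(s) eliminated) → {(DEN, MIA), (DEN, SFO), (JFK, ORD), (LAX, HND), (LAX, MIA), (LAX, SFO), (LHR, SEA), (SFO, SEA)}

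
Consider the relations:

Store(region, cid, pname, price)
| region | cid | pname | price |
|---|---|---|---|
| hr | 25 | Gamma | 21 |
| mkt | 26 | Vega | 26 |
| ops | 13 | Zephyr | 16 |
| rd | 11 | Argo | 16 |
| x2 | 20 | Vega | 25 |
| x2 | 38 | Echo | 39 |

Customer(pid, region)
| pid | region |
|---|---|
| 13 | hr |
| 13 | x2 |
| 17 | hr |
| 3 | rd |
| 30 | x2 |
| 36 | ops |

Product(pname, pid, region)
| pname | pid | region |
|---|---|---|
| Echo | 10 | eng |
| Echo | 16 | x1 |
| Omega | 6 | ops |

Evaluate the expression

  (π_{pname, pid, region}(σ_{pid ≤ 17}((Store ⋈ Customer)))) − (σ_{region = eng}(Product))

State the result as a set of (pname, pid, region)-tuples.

{(Argo, 3, rd), (Echo, 13, x2), (Gamma, 13, hr), (Gamma, 17, hr), (Vega, 13, x2)}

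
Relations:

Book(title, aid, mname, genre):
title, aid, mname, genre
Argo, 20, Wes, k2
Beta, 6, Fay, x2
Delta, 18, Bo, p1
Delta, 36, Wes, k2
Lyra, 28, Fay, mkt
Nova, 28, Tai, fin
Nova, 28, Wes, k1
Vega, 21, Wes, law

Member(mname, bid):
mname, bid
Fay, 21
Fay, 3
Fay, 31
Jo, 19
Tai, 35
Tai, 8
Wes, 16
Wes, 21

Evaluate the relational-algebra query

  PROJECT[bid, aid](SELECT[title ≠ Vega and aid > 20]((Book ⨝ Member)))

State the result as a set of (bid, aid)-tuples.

Joining Book and Member on mname yields {(Argo, 20, Wes, k2, 16), (Argo, 20, Wes, k2, 21), (Beta, 6, Fay, x2, 21), (Beta, 6, Fay, x2, 3), (Beta, 6, Fay, x2, 31), (Delta, 36, Wes, k2, 16), (Delta, 36, Wes, k2, 21), (Lyra, 28, Fay, mkt, 21), (Lyra, 28, Fay, mkt, 3), (Lyra, 28, Fay, mkt, 31), (Nova, 28, Tai, fin, 35), (Nova, 28, Tai, fin, 8), (Nova, 28, Wes, k1, 16), (Nova, 28, Wes, k1, 21), (Vega, 21, Wes, law, 16), (Vega, 21, Wes, law, 21)}.
Selection title ≠ Vega and aid > 20: {(Delta, 36, Wes, k2, 16), (Delta, 36, Wes, k2, 21), (Lyra, 28, Fay, mkt, 21), (Lyra, 28, Fay, mkt, 3), (Lyra, 28, Fay, mkt, 31), (Nova, 28, Tai, fin, 35), (Nova, 28, Tai, fin, 8), (Nova, 28, Wes, k1, 16), (Nova, 28, Wes, k1, 21)}
Keep only column(s) bid, aid (1 duplicate(s) eliminated): {(16, 28), (16, 36), (21, 28), (21, 36), (3, 28), (31, 28), (35, 28), (8, 28)}

{(16, 28), (16, 36), (21, 28), (21, 36), (3, 28), (31, 28), (35, 28), (8, 28)}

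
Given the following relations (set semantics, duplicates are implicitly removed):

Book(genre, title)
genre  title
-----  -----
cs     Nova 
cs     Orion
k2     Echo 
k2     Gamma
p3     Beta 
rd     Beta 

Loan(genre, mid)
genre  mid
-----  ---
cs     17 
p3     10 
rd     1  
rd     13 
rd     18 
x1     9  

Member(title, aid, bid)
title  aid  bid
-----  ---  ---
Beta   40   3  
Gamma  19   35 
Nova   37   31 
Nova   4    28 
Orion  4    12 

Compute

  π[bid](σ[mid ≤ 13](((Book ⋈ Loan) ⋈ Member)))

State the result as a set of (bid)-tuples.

{3}

Joining Book and Loan on genre yields {(cs, Nova, 17), (cs, Orion, 17), (p3, Beta, 10), (rd, Beta, 1), (rd, Beta, 13), (rd, Beta, 18)}.
Joining (Book ⋈ Loan) and Member on title yields {(cs, Nova, 17, 37, 31), (cs, Nova, 17, 4, 28), (cs, Orion, 17, 4, 12), (p3, Beta, 10, 40, 3), (rd, Beta, 1, 40, 3), (rd, Beta, 13, 40, 3), (rd, Beta, 18, 40, 3)}.
Filtering on mid ≤ 13 leaves {(p3, Beta, 10, 40, 3), (rd, Beta, 1, 40, 3), (rd, Beta, 13, 40, 3)}.
Projecting to bid (2 duplicate(s) eliminated): {3}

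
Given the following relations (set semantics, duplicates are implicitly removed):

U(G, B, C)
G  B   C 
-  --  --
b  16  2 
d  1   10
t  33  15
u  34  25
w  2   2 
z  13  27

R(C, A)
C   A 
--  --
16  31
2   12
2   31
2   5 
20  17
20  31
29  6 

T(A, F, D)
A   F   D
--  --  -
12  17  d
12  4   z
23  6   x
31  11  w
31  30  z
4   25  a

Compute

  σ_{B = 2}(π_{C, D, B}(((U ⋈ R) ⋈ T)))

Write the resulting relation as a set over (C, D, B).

U ⋈ R (natural join on C): {(b, 16, 2, 12), (b, 16, 2, 31), (b, 16, 2, 5), (w, 2, 2, 12), (w, 2, 2, 31), (w, 2, 2, 5)}
(U ⋈ R) ⋈ T (natural join on A): {(b, 16, 2, 12, 17, d), (b, 16, 2, 12, 4, z), (b, 16, 2, 31, 11, w), (b, 16, 2, 31, 30, z), (w, 2, 2, 12, 17, d), (w, 2, 2, 12, 4, z), (w, 2, 2, 31, 11, w), (w, 2, 2, 31, 30, z)}
Keep only column(s) C, D, B (2 duplicate(s) eliminated): {(2, d, 16), (2, d, 2), (2, w, 16), (2, w, 2), (2, z, 16), (2, z, 2)}
Selection B = 2: {(2, d, 2), (2, w, 2), (2, z, 2)}

{(2, d, 2), (2, w, 2), (2, z, 2)}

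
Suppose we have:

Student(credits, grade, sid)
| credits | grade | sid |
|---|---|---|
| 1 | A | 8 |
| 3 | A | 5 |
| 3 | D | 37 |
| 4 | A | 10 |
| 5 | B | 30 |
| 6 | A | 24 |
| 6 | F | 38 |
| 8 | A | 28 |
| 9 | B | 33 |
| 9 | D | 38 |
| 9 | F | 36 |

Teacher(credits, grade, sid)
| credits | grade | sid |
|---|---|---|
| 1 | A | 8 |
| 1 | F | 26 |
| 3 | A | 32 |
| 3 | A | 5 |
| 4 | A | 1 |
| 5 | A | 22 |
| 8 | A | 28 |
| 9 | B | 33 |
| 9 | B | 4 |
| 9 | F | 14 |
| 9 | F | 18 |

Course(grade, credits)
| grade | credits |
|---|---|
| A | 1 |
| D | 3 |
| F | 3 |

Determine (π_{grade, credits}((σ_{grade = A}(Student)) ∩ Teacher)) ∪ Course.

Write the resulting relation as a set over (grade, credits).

{(A, 1), (A, 3), (A, 8), (D, 3), (F, 3)}

Apply σ_{grade = A}; surviving tuples: {(1, A, 8), (3, A, 5), (4, A, 10), (6, A, 24), (8, A, 28)}
Taking the intersection: {(1, A, 8), (3, A, 5), (8, A, 28)}
Projecting to grade, credits: {(A, 1), (A, 3), (A, 8)}
Taking the union: {(A, 1), (A, 3), (A, 8), (D, 3), (F, 3)}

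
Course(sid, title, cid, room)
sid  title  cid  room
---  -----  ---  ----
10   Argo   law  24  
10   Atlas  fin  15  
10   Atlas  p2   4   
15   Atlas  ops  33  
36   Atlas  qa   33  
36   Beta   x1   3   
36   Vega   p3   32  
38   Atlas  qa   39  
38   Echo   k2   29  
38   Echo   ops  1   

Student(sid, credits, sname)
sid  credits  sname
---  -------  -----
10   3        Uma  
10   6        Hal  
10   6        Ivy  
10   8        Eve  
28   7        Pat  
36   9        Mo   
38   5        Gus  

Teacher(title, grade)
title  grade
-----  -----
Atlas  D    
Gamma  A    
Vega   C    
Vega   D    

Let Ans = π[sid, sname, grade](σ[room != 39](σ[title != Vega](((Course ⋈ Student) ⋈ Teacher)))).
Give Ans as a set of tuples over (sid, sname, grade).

Course ⋈ Student (natural join on sid): {(10, Argo, law, 24, 3, Uma), (10, Argo, law, 24, 6, Hal), (10, Argo, law, 24, 6, Ivy), (10, Argo, law, 24, 8, Eve), (10, Atlas, fin, 15, 3, Uma), (10, Atlas, fin, 15, 6, Hal), (10, Atlas, fin, 15, 6, Ivy), (10, Atlas, fin, 15, 8, Eve), (10, Atlas, p2, 4, 3, Uma), (10, Atlas, p2, 4, 6, Hal), (10, Atlas, p2, 4, 6, Ivy), (10, Atlas, p2, 4, 8, Eve), (36, Atlas, qa, 33, 9, Mo), (36, Beta, x1, 3, 9, Mo), (36, Vega, p3, 32, 9, Mo), (38, Atlas, qa, 39, 5, Gus), (38, Echo, k2, 29, 5, Gus), (38, Echo, ops, 1, 5, Gus)}
(Course ⋈ Student) ⋈ Teacher (natural join on title): {(10, Atlas, fin, 15, 3, Uma, D), (10, Atlas, fin, 15, 6, Hal, D), (10, Atlas, fin, 15, 6, Ivy, D), (10, Atlas, fin, 15, 8, Eve, D), (10, Atlas, p2, 4, 3, Uma, D), (10, Atlas, p2, 4, 6, Hal, D), (10, Atlas, p2, 4, 6, Ivy, D), (10, Atlas, p2, 4, 8, Eve, D), (36, Atlas, qa, 33, 9, Mo, D), (36, Vega, p3, 32, 9, Mo, C), (36, Vega, p3, 32, 9, Mo, D), (38, Atlas, qa, 39, 5, Gus, D)}
Apply σ_{title != Vega}; surviving tuples: {(10, Atlas, fin, 15, 3, Uma, D), (10, Atlas, fin, 15, 6, Hal, D), (10, Atlas, fin, 15, 6, Ivy, D), (10, Atlas, fin, 15, 8, Eve, D), (10, Atlas, p2, 4, 3, Uma, D), (10, Atlas, p2, 4, 6, Hal, D), (10, Atlas, p2, 4, 6, Ivy, D), (10, Atlas, p2, 4, 8, Eve, D), (36, Atlas, qa, 33, 9, Mo, D), (38, Atlas, qa, 39, 5, Gus, D)}
Apply σ_{room != 39}; surviving tuples: {(10, Atlas, fin, 15, 3, Uma, D), (10, Atlas, fin, 15, 6, Hal, D), (10, Atlas, fin, 15, 6, Ivy, D), (10, Atlas, fin, 15, 8, Eve, D), (10, Atlas, p2, 4, 3, Uma, D), (10, Atlas, p2, 4, 6, Hal, D), (10, Atlas, p2, 4, 6, Ivy, D), (10, Atlas, p2, 4, 8, Eve, D), (36, Atlas, qa, 33, 9, Mo, D)}
Keep only column(s) sid, sname, grade (4 duplicate(s) eliminated): {(10, Eve, D), (10, Hal, D), (10, Ivy, D), (10, Uma, D), (36, Mo, D)}

{(10, Eve, D), (10, Hal, D), (10, Ivy, D), (10, Uma, D), (36, Mo, D)}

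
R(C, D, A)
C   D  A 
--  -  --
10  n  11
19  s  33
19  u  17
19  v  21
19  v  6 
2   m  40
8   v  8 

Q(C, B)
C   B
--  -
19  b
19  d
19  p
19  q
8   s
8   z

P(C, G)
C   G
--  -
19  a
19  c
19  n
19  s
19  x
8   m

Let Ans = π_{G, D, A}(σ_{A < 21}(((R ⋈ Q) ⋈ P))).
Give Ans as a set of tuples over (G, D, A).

Joining R and Q on C yields {(19, s, 33, b), (19, s, 33, d), (19, s, 33, p), (19, s, 33, q), (19, u, 17, b), (19, u, 17, d), (19, u, 17, p), (19, u, 17, q), (19, v, 21, b), (19, v, 21, d), (19, v, 21, p), (19, v, 21, q), (19, v, 6, b), (19, v, 6, d), (19, v, 6, p), (19, v, 6, q), (8, v, 8, s), (8, v, 8, z)}.
Joining (R ⋈ Q) and P on C yields {(19, s, 33, b, a), (19, s, 33, b, c), (19, s, 33, b, n), (19, s, 33, b, s), (19, s, 33, b, x), (19, s, 33, d, a), (19, s, 33, d, c), (19, s, 33, d, n), (19, s, 33, d, s), (19, s, 33, d, x), (19, s, 33, p, a), (19, s, 33, p, c), (19, s, 33, p, n), (19, s, 33, p, s), (19, s, 33, p, x), (19, s, 33, q, a), (19, s, 33, q, c), (19, s, 33, q, n), (19, s, 33, q, s), (19, s, 33, q, x), (19, u, 17, b, a), (19, u, 17, b, c), (19, u, 17, b, n), (19, u, 17, b, s), (19, u, 17, b, x), (19, u, 17, d, a), (19, u, 17, d, c), (19, u, 17, d, n), (19, u, 17, d, s), (19, u, 17, d, x), (19, u, 17, p, a), (19, u, 17, p, c), (19, u, 17, p, n), (19, u, 17, p, s), (19, u, 17, p, x), (19, u, 17, q, a), (19, u, 17, q, c), (19, u, 17, q, n), (19, u, 17, q, s), (19, u, 17, q, x), (19, v, 21, b, a), (19, v, 21, b, c), (19, v, 21, b, n), (19, v, 21, b, s), (19, v, 21, b, x), (19, v, 21, d, a), (19, v, 21, d, c), (19, v, 21, d, n), (19, v, 21, d, s), (19, v, 21, d, x), (19, v, 21, p, a), (19, v, 21, p, c), (19, v, 21, p, n), (19, v, 21, p, s), (19, v, 21, p, x), (19, v, 21, q, a), (19, v, 21, q, c), (19, v, 21, q, n), (19, v, 21, q, s), (19, v, 21, q, x), (19, v, 6, b, a), (19, v, 6, b, c), (19, v, 6, b, n), (19, v, 6, b, s), (19, v, 6, b, x), (19, v, 6, d, a), (19, v, 6, d, c), (19, v, 6, d, n), (19, v, 6, d, s), (19, v, 6, d, x), (19, v, 6, p, a), (19, v, 6, p, c), (19, v, 6, p, n), (19, v, 6, p, s), (19, v, 6, p, x), (19, v, 6, q, a), (19, v, 6, q, c), (19, v, 6, q, n), (19, v, 6, q, s), (19, v, 6, q, x), (8, v, 8, s, m), (8, v, 8, z, m)}.
Filtering on A < 21 leaves {(19, u, 17, b, a), (19, u, 17, b, c), (19, u, 17, b, n), (19, u, 17, b, s), (19, u, 17, b, x), (19, u, 17, d, a), (19, u, 17, d, c), (19, u, 17, d, n), (19, u, 17, d, s), (19, u, 17, d, x), (19, u, 17, p, a), (19, u, 17, p, c), (19, u, 17, p, n), (19, u, 17, p, s), (19, u, 17, p, x), (19, u, 17, q, a), (19, u, 17, q, c), (19, u, 17, q, n), (19, u, 17, q, s), (19, u, 17, q, x), (19, v, 6, b, a), (19, v, 6, b, c), (19, v, 6, b, n), (19, v, 6, b, s), (19, v, 6, b, x), (19, v, 6, d, a), (19, v, 6, d, c), (19, v, 6, d, n), (19, v, 6, d, s), (19, v, 6, d, x), (19, v, 6, p, a), (19, v, 6, p, c), (19, v, 6, p, n), (19, v, 6, p, s), (19, v, 6, p, x), (19, v, 6, q, a), (19, v, 6, q, c), (19, v, 6, q, n), (19, v, 6, q, s), (19, v, 6, q, x), (8, v, 8, s, m), (8, v, 8, z, m)}.
Keep only column(s) G, D, A (31 duplicate(s) eliminated): {(a, u, 17), (a, v, 6), (c, u, 17), (c, v, 6), (m, v, 8), (n, u, 17), (n, v, 6), (s, u, 17), (s, v, 6), (x, u, 17), (x, v, 6)}

{(a, u, 17), (a, v, 6), (c, u, 17), (c, v, 6), (m, v, 8), (n, u, 17), (n, v, 6), (s, u, 17), (s, v, 6), (x, u, 17), (x, v, 6)}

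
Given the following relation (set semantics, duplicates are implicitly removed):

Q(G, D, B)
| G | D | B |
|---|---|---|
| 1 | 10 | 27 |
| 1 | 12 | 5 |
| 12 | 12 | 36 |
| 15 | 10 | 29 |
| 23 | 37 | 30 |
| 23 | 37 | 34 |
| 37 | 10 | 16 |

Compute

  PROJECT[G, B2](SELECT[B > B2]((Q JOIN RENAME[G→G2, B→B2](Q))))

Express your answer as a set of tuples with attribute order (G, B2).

ρ[G→G2, B→B2]: schema becomes (G2, D, B2); tuples unchanged.
Q ⋈ RENAME[G→G2, B→B2](Q) (natural join on D): {(1, 10, 27, 1, 27), (1, 10, 27, 15, 29), (1, 10, 27, 37, 16), (1, 12, 5, 1, 5), (1, 12, 5, 12, 36), (12, 12, 36, 1, 5), (12, 12, 36, 12, 36), (15, 10, 29, 1, 27), (15, 10, 29, 15, 29), (15, 10, 29, 37, 16), (23, 37, 30, 23, 30), (23, 37, 30, 23, 34), (23, 37, 34, 23, 30), (23, 37, 34, 23, 34), (37, 10, 16, 1, 27), (37, 10, 16, 15, 29), (37, 10, 16, 37, 16)}
Apply σ_{B > B2}; surviving tuples: {(1, 10, 27, 37, 16), (12, 12, 36, 1, 5), (15, 10, 29, 1, 27), (15, 10, 29, 37, 16), (23, 37, 34, 23, 30)}
Projecting to G, B2: {(1, 16), (12, 5), (15, 16), (15, 27), (23, 30)}

{(1, 16), (12, 5), (15, 16), (15, 27), (23, 30)}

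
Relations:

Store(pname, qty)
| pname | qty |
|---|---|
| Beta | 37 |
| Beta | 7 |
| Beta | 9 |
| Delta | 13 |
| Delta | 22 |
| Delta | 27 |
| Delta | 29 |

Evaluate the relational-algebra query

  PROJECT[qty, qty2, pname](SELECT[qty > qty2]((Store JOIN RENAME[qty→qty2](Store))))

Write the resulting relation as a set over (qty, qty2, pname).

ρ[qty→qty2]: schema becomes (pname, qty2); tuples unchanged.
Store ⋈ RENAME[qty→qty2](Store) (natural join on pname): {(Beta, 37, 37), (Beta, 37, 7), (Beta, 37, 9), (Beta, 7, 37), (Beta, 7, 7), (Beta, 7, 9), (Beta, 9, 37), (Beta, 9, 7), (Beta, 9, 9), (Delta, 13, 13), (Delta, 13, 22), (Delta, 13, 27), (Delta, 13, 29), (Delta, 22, 13), (Delta, 22, 22), (Delta, 22, 27), (Delta, 22, 29), (Delta, 27, 13), (Delta, 27, 22), (Delta, 27, 27), (Delta, 27, 29), (Delta, 29, 13), (Delta, 29, 22), (Delta, 29, 27), (Delta, 29, 29)}
σ[qty > qty2]: keep tuples satisfying qty > qty2 → {(Beta, 37, 7), (Beta, 37, 9), (Beta, 9, 7), (Delta, 22, 13), (Delta, 27, 13), (Delta, 27, 22), (Delta, 29, 13), (Delta, 29, 22), (Delta, 29, 27)}
π[qty, qty2, pname]: project onto (qty, qty2, pname) → {(22, 13, Delta), (27, 13, Delta), (27, 22, Delta), (29, 13, Delta), (29, 22, Delta), (29, 27, Delta), (37, 7, Beta), (37, 9, Beta), (9, 7, Beta)}

{(22, 13, Delta), (27, 13, Delta), (27, 22, Delta), (29, 13, Delta), (29, 22, Delta), (29, 27, Delta), (37, 7, Beta), (37, 9, Beta), (9, 7, Beta)}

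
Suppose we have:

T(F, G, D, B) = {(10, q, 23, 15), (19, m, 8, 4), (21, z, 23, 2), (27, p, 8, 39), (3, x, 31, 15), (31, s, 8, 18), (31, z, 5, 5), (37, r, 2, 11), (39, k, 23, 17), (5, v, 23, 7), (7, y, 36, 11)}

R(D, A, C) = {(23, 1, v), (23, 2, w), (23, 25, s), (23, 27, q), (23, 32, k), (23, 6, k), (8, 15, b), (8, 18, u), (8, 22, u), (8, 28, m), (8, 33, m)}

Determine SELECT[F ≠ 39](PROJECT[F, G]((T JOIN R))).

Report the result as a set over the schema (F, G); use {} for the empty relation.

{(10, q), (19, m), (21, z), (27, p), (31, s), (5, v)}

T ⋈ R (natural join on D): {(10, q, 23, 15, 1, v), (10, q, 23, 15, 2, w), (10, q, 23, 15, 25, s), (10, q, 23, 15, 27, q), (10, q, 23, 15, 32, k), (10, q, 23, 15, 6, k), (19, m, 8, 4, 15, b), (19, m, 8, 4, 18, u), (19, m, 8, 4, 22, u), (19, m, 8, 4, 28, m), (19, m, 8, 4, 33, m), (21, z, 23, 2, 1, v), (21, z, 23, 2, 2, w), (21, z, 23, 2, 25, s), (21, z, 23, 2, 27, q), (21, z, 23, 2, 32, k), (21, z, 23, 2, 6, k), (27, p, 8, 39, 15, b), (27, p, 8, 39, 18, u), (27, p, 8, 39, 22, u), (27, p, 8, 39, 28, m), (27, p, 8, 39, 33, m), (31, s, 8, 18, 15, b), (31, s, 8, 18, 18, u), (31, s, 8, 18, 22, u), (31, s, 8, 18, 28, m), (31, s, 8, 18, 33, m), (39, k, 23, 17, 1, v), (39, k, 23, 17, 2, w), (39, k, 23, 17, 25, s), (39, k, 23, 17, 27, q), (39, k, 23, 17, 32, k), (39, k, 23, 17, 6, k), (5, v, 23, 7, 1, v), (5, v, 23, 7, 2, w), (5, v, 23, 7, 25, s), (5, v, 23, 7, 27, q), (5, v, 23, 7, 32, k), (5, v, 23, 7, 6, k)}
Keep only column(s) F, G (32 duplicate(s) eliminated): {(10, q), (19, m), (21, z), (27, p), (31, s), (39, k), (5, v)}
σ[F ≠ 39]: keep tuples satisfying F ≠ 39 → {(10, q), (19, m), (21, z), (27, p), (31, s), (5, v)}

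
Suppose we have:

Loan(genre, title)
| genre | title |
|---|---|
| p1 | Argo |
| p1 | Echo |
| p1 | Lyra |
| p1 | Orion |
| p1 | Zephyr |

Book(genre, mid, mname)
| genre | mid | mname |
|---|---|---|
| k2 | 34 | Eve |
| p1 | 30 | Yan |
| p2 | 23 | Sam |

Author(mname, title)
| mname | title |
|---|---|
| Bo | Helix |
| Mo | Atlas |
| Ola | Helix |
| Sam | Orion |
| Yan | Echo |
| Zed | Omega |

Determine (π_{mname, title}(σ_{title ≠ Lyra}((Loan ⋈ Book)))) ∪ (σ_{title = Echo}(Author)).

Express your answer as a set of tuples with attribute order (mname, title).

{(Yan, Argo), (Yan, Echo), (Yan, Orion), (Yan, Zephyr)}

Joining Loan and Book on genre yields {(p1, Argo, 30, Yan), (p1, Echo, 30, Yan), (p1, Lyra, 30, Yan), (p1, Orion, 30, Yan), (p1, Zephyr, 30, Yan)}.
Filtering on title ≠ Lyra leaves {(p1, Argo, 30, Yan), (p1, Echo, 30, Yan), (p1, Orion, 30, Yan), (p1, Zephyr, 30, Yan)}.
π_{mname, title} gives {(Yan, Argo), (Yan, Echo), (Yan, Orion), (Yan, Zephyr)}.
Filtering on title = Echo leaves {(Yan, Echo)}.
Taking the union: {(Yan, Argo), (Yan, Echo), (Yan, Orion), (Yan, Zephyr)}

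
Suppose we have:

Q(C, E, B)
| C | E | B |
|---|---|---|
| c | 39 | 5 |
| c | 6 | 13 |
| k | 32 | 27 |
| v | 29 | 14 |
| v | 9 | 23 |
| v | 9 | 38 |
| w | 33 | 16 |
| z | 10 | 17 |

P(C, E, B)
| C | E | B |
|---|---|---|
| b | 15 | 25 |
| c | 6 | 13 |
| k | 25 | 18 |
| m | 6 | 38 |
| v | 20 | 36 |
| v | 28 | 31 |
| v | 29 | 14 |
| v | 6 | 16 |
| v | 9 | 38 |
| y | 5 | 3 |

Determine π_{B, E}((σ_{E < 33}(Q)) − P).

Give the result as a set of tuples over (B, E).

{(17, 10), (23, 9), (27, 32)}

Filtering on E < 33 leaves {(c, 6, 13), (k, 32, 27), (v, 29, 14), (v, 9, 23), (v, 9, 38), (z, 10, 17)}.
Difference: {(c, 6, 13), (k, 32, 27), (v, 29, 14), (v, 9, 23), (v, 9, 38), (z, 10, 17)} with {(b, 15, 25), (c, 6, 13), (k, 25, 18), (m, 6, 38), (v, 20, 36), (v, 28, 31), (v, 29, 14), (v, 6, 16), (v, 9, 38), (y, 5, 3)} → {(k, 32, 27), (v, 9, 23), (z, 10, 17)}
Keep only column(s) B, E: {(17, 10), (23, 9), (27, 32)}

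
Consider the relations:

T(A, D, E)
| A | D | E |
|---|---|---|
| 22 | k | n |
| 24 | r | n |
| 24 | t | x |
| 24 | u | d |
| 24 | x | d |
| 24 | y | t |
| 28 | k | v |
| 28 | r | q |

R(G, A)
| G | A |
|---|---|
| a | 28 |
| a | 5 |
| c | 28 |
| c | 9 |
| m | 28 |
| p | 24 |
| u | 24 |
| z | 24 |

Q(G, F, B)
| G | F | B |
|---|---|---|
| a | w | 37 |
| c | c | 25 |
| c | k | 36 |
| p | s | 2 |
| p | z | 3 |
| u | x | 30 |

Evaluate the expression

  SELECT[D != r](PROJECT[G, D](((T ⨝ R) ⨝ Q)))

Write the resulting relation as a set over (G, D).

{(a, k), (c, k), (p, t), (p, u), (p, x), (p, y), (u, t), (u, u), (u, x), (u, y)}

T ⋈ R (natural join on A): {(24, r, n, p), (24, r, n, u), (24, r, n, z), (24, t, x, p), (24, t, x, u), (24, t, x, z), (24, u, d, p), (24, u, d, u), (24, u, d, z), (24, x, d, p), (24, x, d, u), (24, x, d, z), (24, y, t, p), (24, y, t, u), (24, y, t, z), (28, k, v, a), (28, k, v, c), (28, k, v, m), (28, r, q, a), (28, r, q, c), (28, r, q, m)}
(T ⨝ R) ⋈ Q (natural join on G): {(24, r, n, p, s, 2), (24, r, n, p, z, 3), (24, r, n, u, x, 30), (24, t, x, p, s, 2), (24, t, x, p, z, 3), (24, t, x, u, x, 30), (24, u, d, p, s, 2), (24, u, d, p, z, 3), (24, u, d, u, x, 30), (24, x, d, p, s, 2), (24, x, d, p, z, 3), (24, x, d, u, x, 30), (24, y, t, p, s, 2), (24, y, t, p, z, 3), (24, y, t, u, x, 30), (28, k, v, a, w, 37), (28, k, v, c, c, 25), (28, k, v, c, k, 36), (28, r, q, a, w, 37), (28, r, q, c, c, 25), (28, r, q, c, k, 36)}
π[G, D]: project onto (G, D) (7 duplicate(s) eliminated) → {(a, k), (a, r), (c, k), (c, r), (p, r), (p, t), (p, u), (p, x), (p, y), (u, r), (u, t), (u, u), (u, x), (u, y)}
Selection D != r: {(a, k), (c, k), (p, t), (p, u), (p, x), (p, y), (u, t), (u, u), (u, x), (u, y)}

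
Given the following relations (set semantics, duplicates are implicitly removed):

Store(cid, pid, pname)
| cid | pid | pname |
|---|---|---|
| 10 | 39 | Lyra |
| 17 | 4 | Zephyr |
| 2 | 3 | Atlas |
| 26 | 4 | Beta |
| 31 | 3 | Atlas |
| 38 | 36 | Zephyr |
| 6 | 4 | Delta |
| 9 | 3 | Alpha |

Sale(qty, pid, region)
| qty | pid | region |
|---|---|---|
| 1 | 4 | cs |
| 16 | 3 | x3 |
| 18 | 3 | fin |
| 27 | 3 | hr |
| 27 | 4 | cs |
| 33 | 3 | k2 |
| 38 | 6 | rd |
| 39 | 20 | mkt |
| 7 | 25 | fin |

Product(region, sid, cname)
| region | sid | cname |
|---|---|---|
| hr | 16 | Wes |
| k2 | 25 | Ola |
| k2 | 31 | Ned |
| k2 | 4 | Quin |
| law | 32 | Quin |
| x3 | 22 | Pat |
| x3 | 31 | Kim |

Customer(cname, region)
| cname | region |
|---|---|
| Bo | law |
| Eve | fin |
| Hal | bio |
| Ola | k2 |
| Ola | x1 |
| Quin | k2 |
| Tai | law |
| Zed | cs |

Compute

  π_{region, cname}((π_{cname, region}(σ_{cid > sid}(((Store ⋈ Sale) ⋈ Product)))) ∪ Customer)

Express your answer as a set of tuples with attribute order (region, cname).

{(bio, Hal), (cs, Zed), (fin, Eve), (hr, Wes), (k2, Ola), (k2, Quin), (law, Bo), (law, Tai), (x1, Ola), (x3, Pat)}

Joining Store and Sale on pid yields {(17, 4, Zephyr, 1, cs), (17, 4, Zephyr, 27, cs), (2, 3, Atlas, 16, x3), (2, 3, Atlas, 18, fin), (2, 3, Atlas, 27, hr), (2, 3, Atlas, 33, k2), (26, 4, Beta, 1, cs), (26, 4, Beta, 27, cs), (31, 3, Atlas, 16, x3), (31, 3, Atlas, 18, fin), (31, 3, Atlas, 27, hr), (31, 3, Atlas, 33, k2), (6, 4, Delta, 1, cs), (6, 4, Delta, 27, cs), (9, 3, Alpha, 16, x3), (9, 3, Alpha, 18, fin), (9, 3, Alpha, 27, hr), (9, 3, Alpha, 33, k2)}.
Joining (Store ⋈ Sale) and Product on region yields {(2, 3, Atlas, 16, x3, 22, Pat), (2, 3, Atlas, 16, x3, 31, Kim), (2, 3, Atlas, 27, hr, 16, Wes), (2, 3, Atlas, 33, k2, 25, Ola), (2, 3, Atlas, 33, k2, 31, Ned), (2, 3, Atlas, 33, k2, 4, Quin), (31, 3, Atlas, 16, x3, 22, Pat), (31, 3, Atlas, 16, x3, 31, Kim), (31, 3, Atlas, 27, hr, 16, Wes), (31, 3, Atlas, 33, k2, 25, Ola), (31, 3, Atlas, 33, k2, 31, Ned), (31, 3, Atlas, 33, k2, 4, Quin), (9, 3, Alpha, 16, x3, 22, Pat), (9, 3, Alpha, 16, x3, 31, Kim), (9, 3, Alpha, 27, hr, 16, Wes), (9, 3, Alpha, 33, k2, 25, Ola), (9, 3, Alpha, 33, k2, 31, Ned), (9, 3, Alpha, 33, k2, 4, Quin)}.
σ[cid > sid]: keep tuples satisfying cid > sid → {(31, 3, Atlas, 16, x3, 22, Pat), (31, 3, Atlas, 27, hr, 16, Wes), (31, 3, Atlas, 33, k2, 25, Ola), (31, 3, Atlas, 33, k2, 4, Quin), (9, 3, Alpha, 33, k2, 4, Quin)}
Keep only column(s) cname, region (1 duplicate(s) eliminated): {(Ola, k2), (Pat, x3), (Quin, k2), (Wes, hr)}
Union: {(Ola, k2), (Pat, x3), (Quin, k2), (Wes, hr)} with {(Bo, law), (Eve, fin), (Hal, bio), (Ola, k2), (Ola, x1), (Quin, k2), (Tai, law), (Zed, cs)} → {(Bo, law), (Eve, fin), (Hal, bio), (Ola, k2), (Ola, x1), (Pat, x3), (Quin, k2), (Tai, law), (Wes, hr), (Zed, cs)}
Keep only column(s) region, cname: {(bio, Hal), (cs, Zed), (fin, Eve), (hr, Wes), (k2, Ola), (k2, Quin), (law, Bo), (law, Tai), (x1, Ola), (x3, Pat)}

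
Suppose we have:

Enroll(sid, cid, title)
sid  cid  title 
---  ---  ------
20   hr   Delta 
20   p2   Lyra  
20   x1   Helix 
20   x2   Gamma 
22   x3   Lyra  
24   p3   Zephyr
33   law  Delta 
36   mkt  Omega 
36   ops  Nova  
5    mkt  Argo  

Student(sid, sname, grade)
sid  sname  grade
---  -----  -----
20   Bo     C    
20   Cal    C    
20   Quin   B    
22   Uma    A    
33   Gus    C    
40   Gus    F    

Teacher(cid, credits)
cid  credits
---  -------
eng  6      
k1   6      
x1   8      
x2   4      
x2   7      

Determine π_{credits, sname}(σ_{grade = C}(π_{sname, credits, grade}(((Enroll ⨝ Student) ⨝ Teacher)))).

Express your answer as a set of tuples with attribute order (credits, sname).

Enroll ⋈ Student (natural join on sid): {(20, hr, Delta, Bo, C), (20, hr, Delta, Cal, C), (20, hr, Delta, Quin, B), (20, p2, Lyra, Bo, C), (20, p2, Lyra, Cal, C), (20, p2, Lyra, Quin, B), (20, x1, Helix, Bo, C), (20, x1, Helix, Cal, C), (20, x1, Helix, Quin, B), (20, x2, Gamma, Bo, C), (20, x2, Gamma, Cal, C), (20, x2, Gamma, Quin, B), (22, x3, Lyra, Uma, A), (33, law, Delta, Gus, C)}
(Enroll ⨝ Student) ⋈ Teacher (natural join on cid): {(20, x1, Helix, Bo, C, 8), (20, x1, Helix, Cal, C, 8), (20, x1, Helix, Quin, B, 8), (20, x2, Gamma, Bo, C, 4), (20, x2, Gamma, Bo, C, 7), (20, x2, Gamma, Cal, C, 4), (20, x2, Gamma, Cal, C, 7), (20, x2, Gamma, Quin, B, 4), (20, x2, Gamma, Quin, B, 7)}
Keep only column(s) sname, credits, grade: {(Bo, 4, C), (Bo, 7, C), (Bo, 8, C), (Cal, 4, C), (Cal, 7, C), (Cal, 8, C), (Quin, 4, B), (Quin, 7, B), (Quin, 8, B)}
Apply σ_{grade = C}; surviving tuples: {(Bo, 4, C), (Bo, 7, C), (Bo, 8, C), (Cal, 4, C), (Cal, 7, C), (Cal, 8, C)}
Keep only column(s) credits, sname: {(4, Bo), (4, Cal), (7, Bo), (7, Cal), (8, Bo), (8, Cal)}

{(4, Bo), (4, Cal), (7, Bo), (7, Cal), (8, Bo), (8, Cal)}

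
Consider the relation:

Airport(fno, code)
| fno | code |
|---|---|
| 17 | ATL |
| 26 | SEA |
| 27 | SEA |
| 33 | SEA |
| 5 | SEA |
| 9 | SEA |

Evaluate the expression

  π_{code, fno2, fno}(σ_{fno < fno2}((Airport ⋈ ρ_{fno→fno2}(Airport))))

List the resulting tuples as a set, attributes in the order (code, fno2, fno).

ρ[fno→fno2]: schema becomes (fno2, code); tuples unchanged.
Natural join on code: {(17, ATL, 17), (26, SEA, 26), (26, SEA, 27), (26, SEA, 33), (26, SEA, 5), (26, SEA, 9), (27, SEA, 26), (27, SEA, 27), (27, SEA, 33), (27, SEA, 5), (27, SEA, 9), (33, SEA, 26), (33, SEA, 27), (33, SEA, 33), (33, SEA, 5), (33, SEA, 9), (5, SEA, 26), (5, SEA, 27), (5, SEA, 33), (5, SEA, 5), (5, SEA, 9), (9, SEA, 26), (9, SEA, 27), (9, SEA, 33), (9, SEA, 5), (9, SEA, 9)}
Apply σ_{fno < fno2}; surviving tuples: {(26, SEA, 27), (26, SEA, 33), (27, SEA, 33), (5, SEA, 26), (5, SEA, 27), (5, SEA, 33), (5, SEA, 9), (9, SEA, 26), (9, SEA, 27), (9, SEA, 33)}
π_{code, fno2, fno} gives {(SEA, 26, 5), (SEA, 26, 9), (SEA, 27, 26), (SEA, 27, 5), (SEA, 27, 9), (SEA, 33, 26), (SEA, 33, 27), (SEA, 33, 5), (SEA, 33, 9), (SEA, 9, 5)}.

{(SEA, 26, 5), (SEA, 26, 9), (SEA, 27, 26), (SEA, 27, 5), (SEA, 27, 9), (SEA, 33, 26), (SEA, 33, 27), (SEA, 33, 5), (SEA, 33, 9), (SEA, 9, 5)}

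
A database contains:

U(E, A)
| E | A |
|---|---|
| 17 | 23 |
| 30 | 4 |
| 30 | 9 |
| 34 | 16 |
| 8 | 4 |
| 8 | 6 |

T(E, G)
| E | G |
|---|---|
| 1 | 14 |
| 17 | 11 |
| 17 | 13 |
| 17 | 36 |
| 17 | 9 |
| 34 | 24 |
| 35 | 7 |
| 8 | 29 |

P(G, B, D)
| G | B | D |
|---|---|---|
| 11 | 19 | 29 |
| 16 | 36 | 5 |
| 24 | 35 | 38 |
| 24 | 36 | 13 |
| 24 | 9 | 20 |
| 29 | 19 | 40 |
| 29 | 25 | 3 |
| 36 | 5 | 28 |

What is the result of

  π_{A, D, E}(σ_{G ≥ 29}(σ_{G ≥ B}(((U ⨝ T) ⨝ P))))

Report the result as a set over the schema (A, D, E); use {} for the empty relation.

Natural join on E: {(17, 23, 11), (17, 23, 13), (17, 23, 36), (17, 23, 9), (34, 16, 24), (8, 4, 29), (8, 6, 29)}
Natural join on G: {(17, 23, 11, 19, 29), (17, 23, 36, 5, 28), (34, 16, 24, 35, 38), (34, 16, 24, 36, 13), (34, 16, 24, 9, 20), (8, 4, 29, 19, 40), (8, 4, 29, 25, 3), (8, 6, 29, 19, 40), (8, 6, 29, 25, 3)}
Filtering on G ≥ B leaves {(17, 23, 36, 5, 28), (34, 16, 24, 9, 20), (8, 4, 29, 19, 40), (8, 4, 29, 25, 3), (8, 6, 29, 19, 40), (8, 6, 29, 25, 3)}.
Filtering on G ≥ 29 leaves {(17, 23, 36, 5, 28), (8, 4, 29, 19, 40), (8, 4, 29, 25, 3), (8, 6, 29, 19, 40), (8, 6, 29, 25, 3)}.
π[A, D, E]: project onto (A, D, E) → {(23, 28, 17), (4, 3, 8), (4, 40, 8), (6, 3, 8), (6, 40, 8)}

{(23, 28, 17), (4, 3, 8), (4, 40, 8), (6, 3, 8), (6, 40, 8)}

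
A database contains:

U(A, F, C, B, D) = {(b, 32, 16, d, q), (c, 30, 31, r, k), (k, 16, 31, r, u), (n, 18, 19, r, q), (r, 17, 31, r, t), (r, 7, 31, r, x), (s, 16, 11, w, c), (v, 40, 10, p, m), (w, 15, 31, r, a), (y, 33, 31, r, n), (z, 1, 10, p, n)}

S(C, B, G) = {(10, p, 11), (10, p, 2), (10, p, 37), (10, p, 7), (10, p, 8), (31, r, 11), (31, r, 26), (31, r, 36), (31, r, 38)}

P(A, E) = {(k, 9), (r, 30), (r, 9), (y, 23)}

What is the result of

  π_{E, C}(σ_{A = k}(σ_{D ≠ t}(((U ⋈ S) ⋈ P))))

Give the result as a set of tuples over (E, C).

{(9, 31)}

Joining U and S on C, B yields {(c, 30, 31, r, k, 11), (c, 30, 31, r, k, 26), (c, 30, 31, r, k, 36), (c, 30, 31, r, k, 38), (k, 16, 31, r, u, 11), (k, 16, 31, r, u, 26), (k, 16, 31, r, u, 36), (k, 16, 31, r, u, 38), (r, 17, 31, r, t, 11), (r, 17, 31, r, t, 26), (r, 17, 31, r, t, 36), (r, 17, 31, r, t, 38), (r, 7, 31, r, x, 11), (r, 7, 31, r, x, 26), (r, 7, 31, r, x, 36), (r, 7, 31, r, x, 38), (v, 40, 10, p, m, 11), (v, 40, 10, p, m, 2), (v, 40, 10, p, m, 37), (v, 40, 10, p, m, 7), (v, 40, 10, p, m, 8), (w, 15, 31, r, a, 11), (w, 15, 31, r, a, 26), (w, 15, 31, r, a, 36), (w, 15, 31, r, a, 38), (y, 33, 31, r, n, 11), (y, 33, 31, r, n, 26), (y, 33, 31, r, n, 36), (y, 33, 31, r, n, 38), (z, 1, 10, p, n, 11), (z, 1, 10, p, n, 2), (z, 1, 10, p, n, 37), (z, 1, 10, p, n, 7), (z, 1, 10, p, n, 8)}.
Joining (U ⋈ S) and P on A yields {(k, 16, 31, r, u, 11, 9), (k, 16, 31, r, u, 26, 9), (k, 16, 31, r, u, 36, 9), (k, 16, 31, r, u, 38, 9), (r, 17, 31, r, t, 11, 30), (r, 17, 31, r, t, 11, 9), (r, 17, 31, r, t, 26, 30), (r, 17, 31, r, t, 26, 9), (r, 17, 31, r, t, 36, 30), (r, 17, 31, r, t, 36, 9), (r, 17, 31, r, t, 38, 30), (r, 17, 31, r, t, 38, 9), (r, 7, 31, r, x, 11, 30), (r, 7, 31, r, x, 11, 9), (r, 7, 31, r, x, 26, 30), (r, 7, 31, r, x, 26, 9), (r, 7, 31, r, x, 36, 30), (r, 7, 31, r, x, 36, 9), (r, 7, 31, r, x, 38, 30), (r, 7, 31, r, x, 38, 9), (y, 33, 31, r, n, 11, 23), (y, 33, 31, r, n, 26, 23), (y, 33, 31, r, n, 36, 23), (y, 33, 31, r, n, 38, 23)}.
Apply σ_{D ≠ t}; surviving tuples: {(k, 16, 31, r, u, 11, 9), (k, 16, 31, r, u, 26, 9), (k, 16, 31, r, u, 36, 9), (k, 16, 31, r, u, 38, 9), (r, 7, 31, r, x, 11, 30), (r, 7, 31, r, x, 11, 9), (r, 7, 31, r, x, 26, 30), (r, 7, 31, r, x, 26, 9), (r, 7, 31, r, x, 36, 30), (r, 7, 31, r, x, 36, 9), (r, 7, 31, r, x, 38, 30), (r, 7, 31, r, x, 38, 9), (y, 33, 31, r, n, 11, 23), (y, 33, 31, r, n, 26, 23), (y, 33, 31, r, n, 36, 23), (y, 33, 31, r, n, 38, 23)}
Apply σ_{A = k}; surviving tuples: {(k, 16, 31, r, u, 11, 9), (k, 16, 31, r, u, 26, 9), (k, 16, 31, r, u, 36, 9), (k, 16, 31, r, u, 38, 9)}
Projecting to E, C (3 duplicate(s) eliminated): {(9, 31)}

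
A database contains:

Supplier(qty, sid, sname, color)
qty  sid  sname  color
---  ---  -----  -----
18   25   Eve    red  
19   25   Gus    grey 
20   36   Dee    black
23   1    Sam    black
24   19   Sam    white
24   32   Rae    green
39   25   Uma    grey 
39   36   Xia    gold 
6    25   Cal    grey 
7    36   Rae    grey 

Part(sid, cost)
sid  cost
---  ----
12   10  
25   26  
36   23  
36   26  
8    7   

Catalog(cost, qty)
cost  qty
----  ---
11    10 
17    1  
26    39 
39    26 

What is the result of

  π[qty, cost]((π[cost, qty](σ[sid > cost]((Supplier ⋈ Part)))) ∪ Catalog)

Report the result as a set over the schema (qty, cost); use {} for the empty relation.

Supplier ⋈ Part (natural join on sid): {(18, 25, Eve, red, 26), (19, 25, Gus, grey, 26), (20, 36, Dee, black, 23), (20, 36, Dee, black, 26), (39, 25, Uma, grey, 26), (39, 36, Xia, gold, 23), (39, 36, Xia, gold, 26), (6, 25, Cal, grey, 26), (7, 36, Rae, grey, 23), (7, 36, Rae, grey, 26)}
Filtering on sid > cost leaves {(20, 36, Dee, black, 23), (20, 36, Dee, black, 26), (39, 36, Xia, gold, 23), (39, 36, Xia, gold, 26), (7, 36, Rae, grey, 23), (7, 36, Rae, grey, 26)}.
Keep only column(s) cost, qty: {(23, 20), (23, 39), (23, 7), (26, 20), (26, 39), (26, 7)}
Union: {(23, 20), (23, 39), (23, 7), (26, 20), (26, 39), (26, 7)} with {(11, 10), (17, 1), (26, 39), (39, 26)} → {(11, 10), (17, 1), (23, 20), (23, 39), (23, 7), (26, 20), (26, 39), (26, 7), (39, 26)}
Keep only column(s) qty, cost: {(1, 17), (10, 11), (20, 23), (20, 26), (26, 39), (39, 23), (39, 26), (7, 23), (7, 26)}

{(1, 17), (10, 11), (20, 23), (20, 26), (26, 39), (39, 23), (39, 26), (7, 23), (7, 26)}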